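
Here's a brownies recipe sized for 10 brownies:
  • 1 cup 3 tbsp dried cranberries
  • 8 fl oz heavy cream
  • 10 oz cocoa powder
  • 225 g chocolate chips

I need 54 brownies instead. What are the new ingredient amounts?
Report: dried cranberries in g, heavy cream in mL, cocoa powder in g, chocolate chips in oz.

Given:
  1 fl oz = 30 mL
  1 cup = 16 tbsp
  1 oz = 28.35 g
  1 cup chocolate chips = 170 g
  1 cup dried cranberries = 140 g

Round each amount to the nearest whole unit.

Scaling factor: 54/10 = 27/5 = 5.4.
dried cranberries: (1 cup + 3 tbsp = 1.1875 cup) × 27/5 × 140 g/cup ≈ 898 g
heavy cream: 8 fl oz × 27/5 × 30 mL/fl oz = 1296 mL
cocoa powder: 10 oz × 27/5 × 28.35 g/oz ≈ 1531 g
chocolate chips: 225 g × 27/5 ÷ 28.35 g/oz ≈ 43 oz

dried cranberries: 898 g; heavy cream: 1296 mL; cocoa powder: 1531 g; chocolate chips: 43 oz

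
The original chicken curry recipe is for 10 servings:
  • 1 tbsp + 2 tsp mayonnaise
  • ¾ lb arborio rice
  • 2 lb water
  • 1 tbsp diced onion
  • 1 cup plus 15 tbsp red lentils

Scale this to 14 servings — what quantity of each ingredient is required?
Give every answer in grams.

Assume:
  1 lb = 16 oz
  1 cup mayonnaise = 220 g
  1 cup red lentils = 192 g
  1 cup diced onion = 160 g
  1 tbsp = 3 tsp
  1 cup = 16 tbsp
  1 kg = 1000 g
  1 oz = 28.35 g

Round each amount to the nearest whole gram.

Scaling factor: 14/10 = 7/5 = 1.4.
mayonnaise: (1 tbsp + 2 tsp = 5/3 tbsp) × 7/5 ÷ 16 tbsp/cup × 220 g/cup ≈ 32 g
arborio rice: 0.75 lb × 7/5 × 16 oz/lb × 28.35 g/oz ≈ 476 g
water: 2 lb × 7/5 × 16 oz/lb × 28.35 g/oz ≈ 1270 g
diced onion: 1 tbsp × 7/5 ÷ 16 tbsp/cup × 160 g/cup = 14 g
red lentils: (1 cup + 15 tbsp = 1.9375 cup) × 7/5 × 192 g/cup ≈ 521 g

mayonnaise: 32 g; arborio rice: 476 g; water: 1270 g; diced onion: 14 g; red lentils: 521 g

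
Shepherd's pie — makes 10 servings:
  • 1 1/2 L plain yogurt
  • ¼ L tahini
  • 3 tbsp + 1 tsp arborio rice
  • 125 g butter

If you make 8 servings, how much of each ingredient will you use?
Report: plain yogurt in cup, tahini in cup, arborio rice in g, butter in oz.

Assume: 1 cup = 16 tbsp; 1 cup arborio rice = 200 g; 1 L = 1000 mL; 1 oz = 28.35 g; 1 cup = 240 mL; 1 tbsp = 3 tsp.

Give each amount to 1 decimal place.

plain yogurt: 5.0 cup; tahini: 0.8 cup; arborio rice: 33.3 g; butter: 3.5 oz

Scaling factor: 8/10 = 4/5 = 0.8.
plain yogurt: 1.5 L × 4/5 × 1000 mL/L ÷ 240 mL/cup = 5.0 cup
tahini: 0.25 L × 4/5 × 1000 mL/L ÷ 240 mL/cup ≈ 0.8 cup
arborio rice: (3 tbsp + 1 tsp = 10/3 tbsp) × 4/5 ÷ 16 tbsp/cup × 200 g/cup ≈ 33.3 g
butter: 125 g × 4/5 ÷ 28.35 g/oz ≈ 3.5 oz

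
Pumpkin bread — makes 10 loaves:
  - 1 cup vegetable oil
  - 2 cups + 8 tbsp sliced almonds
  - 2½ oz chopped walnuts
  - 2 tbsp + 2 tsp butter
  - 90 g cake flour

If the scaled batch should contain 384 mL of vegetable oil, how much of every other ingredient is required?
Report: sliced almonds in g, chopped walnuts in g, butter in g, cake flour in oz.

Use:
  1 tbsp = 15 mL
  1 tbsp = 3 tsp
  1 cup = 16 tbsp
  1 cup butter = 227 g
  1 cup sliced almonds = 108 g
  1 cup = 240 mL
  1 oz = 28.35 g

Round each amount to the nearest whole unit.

The original recipe has 240 mL of vegetable oil, so the scaling factor is 384 ÷ 240 = 8/5 = 1.6.
sliced almonds: (2 cup + 8 tbsp = 2.5 cup) × 8/5 × 108 g/cup = 432 g
chopped walnuts: 2.5 oz × 8/5 × 28.35 g/oz ≈ 113 g
butter: (2 tbsp + 2 tsp = 8/3 tbsp) × 8/5 ÷ 16 tbsp/cup × 227 g/cup ≈ 61 g
cake flour: 90 g × 8/5 ÷ 28.35 g/oz ≈ 5 oz

sliced almonds: 432 g; chopped walnuts: 113 g; butter: 61 g; cake flour: 5 oz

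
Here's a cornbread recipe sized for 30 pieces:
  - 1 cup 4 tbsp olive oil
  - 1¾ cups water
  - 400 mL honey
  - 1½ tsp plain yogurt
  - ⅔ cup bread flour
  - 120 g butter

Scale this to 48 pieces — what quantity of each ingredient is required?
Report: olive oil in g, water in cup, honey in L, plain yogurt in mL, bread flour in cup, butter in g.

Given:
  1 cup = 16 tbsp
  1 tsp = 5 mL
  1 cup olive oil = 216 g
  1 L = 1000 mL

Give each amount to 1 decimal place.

Scaling factor: 48/30 = 8/5 = 1.6.
olive oil: (1 cup + 4 tbsp = 1.25 cup) × 8/5 × 216 g/cup = 432.0 g
water: 1.75 cup × 8/5 = 2.8 cup
honey: 400 mL × 8/5 ÷ 1000 mL/L ≈ 0.6 L
plain yogurt: 1.5 tsp × 8/5 × 5 mL/tsp = 12.0 mL
bread flour: 2/3 cup × 8/5 ≈ 1.1 cup
butter: 120 g × 8/5 = 192.0 g

olive oil: 432.0 g; water: 2.8 cup; honey: 0.6 L; plain yogurt: 12.0 mL; bread flour: 1.1 cup; butter: 192.0 g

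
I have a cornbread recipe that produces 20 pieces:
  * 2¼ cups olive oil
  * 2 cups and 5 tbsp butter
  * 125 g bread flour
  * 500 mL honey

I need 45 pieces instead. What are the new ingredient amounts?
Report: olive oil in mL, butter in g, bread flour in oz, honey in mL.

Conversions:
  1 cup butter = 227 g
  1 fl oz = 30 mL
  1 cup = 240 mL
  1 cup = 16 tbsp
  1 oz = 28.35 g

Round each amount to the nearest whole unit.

olive oil: 1215 mL; butter: 1181 g; bread flour: 10 oz; honey: 1125 mL

Scaling factor: 45/20 = 9/4 = 2.25.
olive oil: 2.25 cup × 9/4 × 240 mL/cup = 1215 mL
butter: (2 cup + 5 tbsp = 2.3125 cup) × 9/4 × 227 g/cup ≈ 1181 g
bread flour: 125 g × 9/4 ÷ 28.35 g/oz ≈ 10 oz
honey: 500 mL × 9/4 = 1125 mL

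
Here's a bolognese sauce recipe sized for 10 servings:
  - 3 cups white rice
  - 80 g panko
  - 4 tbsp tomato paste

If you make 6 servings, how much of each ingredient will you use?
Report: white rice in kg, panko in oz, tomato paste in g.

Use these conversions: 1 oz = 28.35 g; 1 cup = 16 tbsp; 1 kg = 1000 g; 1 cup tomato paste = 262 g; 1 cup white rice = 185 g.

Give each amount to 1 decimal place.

white rice: 0.3 kg; panko: 1.7 oz; tomato paste: 39.3 g

Scaling factor: 6/10 = 3/5 = 0.6.
white rice: 3 cup × 3/5 × 185 g/cup ÷ 1000 g/kg ≈ 0.3 kg
panko: 80 g × 3/5 ÷ 28.35 g/oz ≈ 1.7 oz
tomato paste: 4 tbsp × 3/5 ÷ 16 tbsp/cup × 262 g/cup = 39.3 g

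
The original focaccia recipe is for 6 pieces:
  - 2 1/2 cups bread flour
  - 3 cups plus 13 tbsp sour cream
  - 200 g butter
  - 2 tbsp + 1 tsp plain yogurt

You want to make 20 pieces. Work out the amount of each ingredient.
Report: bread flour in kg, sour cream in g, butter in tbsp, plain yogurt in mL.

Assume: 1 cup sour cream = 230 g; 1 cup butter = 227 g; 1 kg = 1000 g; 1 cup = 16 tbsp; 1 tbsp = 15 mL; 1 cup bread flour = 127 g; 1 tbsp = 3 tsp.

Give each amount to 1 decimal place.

Scaling factor: 20/6 = 10/3.
bread flour: 2.5 cup × 10/3 × 127 g/cup ÷ 1000 g/kg ≈ 1.1 kg
sour cream: (3 cup + 13 tbsp = 3.8125 cup) × 10/3 × 230 g/cup ≈ 2922.9 g
butter: 200 g × 10/3 ÷ 227 g/cup × 16 tbsp/cup ≈ 47.0 tbsp
plain yogurt: (2 tbsp + 1 tsp = 7/3 tbsp) × 10/3 × 15 mL/tbsp ≈ 116.7 mL

bread flour: 1.1 kg; sour cream: 2922.9 g; butter: 47.0 tbsp; plain yogurt: 116.7 mL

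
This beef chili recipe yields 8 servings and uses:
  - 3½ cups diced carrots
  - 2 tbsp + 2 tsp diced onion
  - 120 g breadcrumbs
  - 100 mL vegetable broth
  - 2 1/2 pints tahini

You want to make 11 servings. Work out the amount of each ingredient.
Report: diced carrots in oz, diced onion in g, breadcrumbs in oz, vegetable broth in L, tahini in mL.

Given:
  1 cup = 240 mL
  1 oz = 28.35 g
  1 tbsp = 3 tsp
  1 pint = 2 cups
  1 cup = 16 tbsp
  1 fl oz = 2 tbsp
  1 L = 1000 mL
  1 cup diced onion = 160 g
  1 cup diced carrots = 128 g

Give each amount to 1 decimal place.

diced carrots: 21.7 oz; diced onion: 36.7 g; breadcrumbs: 5.8 oz; vegetable broth: 0.1 L; tahini: 1650.0 mL

Scaling factor: 11/8 = 1.375.
diced carrots: 3.5 cup × 11/8 × 128 g/cup ÷ 28.35 g/oz ≈ 21.7 oz
diced onion: (2 tbsp + 2 tsp = 8/3 tbsp) × 11/8 ÷ 16 tbsp/cup × 160 g/cup ≈ 36.7 g
breadcrumbs: 120 g × 11/8 ÷ 28.35 g/oz ≈ 5.8 oz
vegetable broth: 100 mL × 11/8 ÷ 1000 mL/L ≈ 0.1 L
tahini: 2.5 pint × 11/8 × 2 cup/pint × 240 mL/cup = 1650.0 mL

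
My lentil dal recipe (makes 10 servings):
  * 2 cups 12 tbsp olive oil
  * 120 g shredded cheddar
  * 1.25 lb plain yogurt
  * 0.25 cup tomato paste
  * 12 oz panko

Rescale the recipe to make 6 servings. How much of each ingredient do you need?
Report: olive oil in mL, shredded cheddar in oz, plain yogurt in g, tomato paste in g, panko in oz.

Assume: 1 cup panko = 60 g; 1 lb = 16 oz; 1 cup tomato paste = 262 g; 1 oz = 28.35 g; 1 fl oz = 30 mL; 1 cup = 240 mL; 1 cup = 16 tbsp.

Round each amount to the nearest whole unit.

Scaling factor: 6/10 = 3/5 = 0.6.
olive oil: (2 cup + 12 tbsp = 2.75 cup) × 3/5 × 240 mL/cup = 396 mL
shredded cheddar: 120 g × 3/5 ÷ 28.35 g/oz ≈ 3 oz
plain yogurt: 1.25 lb × 3/5 × 16 oz/lb × 28.35 g/oz ≈ 340 g
tomato paste: 0.25 cup × 3/5 × 262 g/cup ≈ 39 g
panko: 12 oz × 3/5 ≈ 7 oz

olive oil: 396 mL; shredded cheddar: 3 oz; plain yogurt: 340 g; tomato paste: 39 g; panko: 7 oz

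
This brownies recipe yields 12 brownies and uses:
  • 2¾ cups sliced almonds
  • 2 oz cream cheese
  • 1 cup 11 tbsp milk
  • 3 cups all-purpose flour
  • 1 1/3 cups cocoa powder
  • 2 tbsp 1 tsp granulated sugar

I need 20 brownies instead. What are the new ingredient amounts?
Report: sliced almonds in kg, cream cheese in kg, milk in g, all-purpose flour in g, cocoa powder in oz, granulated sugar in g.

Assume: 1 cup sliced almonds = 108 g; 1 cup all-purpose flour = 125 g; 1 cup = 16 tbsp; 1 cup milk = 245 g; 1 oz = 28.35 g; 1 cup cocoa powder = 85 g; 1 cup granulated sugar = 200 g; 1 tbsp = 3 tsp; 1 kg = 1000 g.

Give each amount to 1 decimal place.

sliced almonds: 0.5 kg; cream cheese: 0.1 kg; milk: 689.1 g; all-purpose flour: 625.0 g; cocoa powder: 6.7 oz; granulated sugar: 48.6 g

Scaling factor: 20/12 = 5/3.
sliced almonds: 2.75 cup × 5/3 × 108 g/cup ÷ 1000 g/kg ≈ 0.5 kg
cream cheese: 2 oz × 5/3 × 28.35 g/oz ÷ 1000 g/kg ≈ 0.1 kg
milk: (1 cup + 11 tbsp = 1.6875 cup) × 5/3 × 245 g/cup ≈ 689.1 g
all-purpose flour: 3 cup × 5/3 × 125 g/cup = 625.0 g
cocoa powder: 4/3 cup × 5/3 × 85 g/cup ÷ 28.35 g/oz ≈ 6.7 oz
granulated sugar: (2 tbsp + 1 tsp = 7/3 tbsp) × 5/3 ÷ 16 tbsp/cup × 200 g/cup ≈ 48.6 g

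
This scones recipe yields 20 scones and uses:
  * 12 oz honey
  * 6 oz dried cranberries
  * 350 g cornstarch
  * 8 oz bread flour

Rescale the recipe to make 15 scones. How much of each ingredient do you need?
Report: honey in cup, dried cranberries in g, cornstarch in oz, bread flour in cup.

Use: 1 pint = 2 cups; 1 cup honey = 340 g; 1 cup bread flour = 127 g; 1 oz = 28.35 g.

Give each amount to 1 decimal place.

Scaling factor: 15/20 = 3/4 = 0.75.
honey: 12 oz × 3/4 × 28.35 g/oz ÷ 340 g/cup ≈ 0.8 cup
dried cranberries: 6 oz × 3/4 × 28.35 g/oz ≈ 127.6 g
cornstarch: 350 g × 3/4 ÷ 28.35 g/oz ≈ 9.3 oz
bread flour: 8 oz × 3/4 × 28.35 g/oz ÷ 127 g/cup ≈ 1.3 cup

honey: 0.8 cup; dried cranberries: 127.6 g; cornstarch: 9.3 oz; bread flour: 1.3 cup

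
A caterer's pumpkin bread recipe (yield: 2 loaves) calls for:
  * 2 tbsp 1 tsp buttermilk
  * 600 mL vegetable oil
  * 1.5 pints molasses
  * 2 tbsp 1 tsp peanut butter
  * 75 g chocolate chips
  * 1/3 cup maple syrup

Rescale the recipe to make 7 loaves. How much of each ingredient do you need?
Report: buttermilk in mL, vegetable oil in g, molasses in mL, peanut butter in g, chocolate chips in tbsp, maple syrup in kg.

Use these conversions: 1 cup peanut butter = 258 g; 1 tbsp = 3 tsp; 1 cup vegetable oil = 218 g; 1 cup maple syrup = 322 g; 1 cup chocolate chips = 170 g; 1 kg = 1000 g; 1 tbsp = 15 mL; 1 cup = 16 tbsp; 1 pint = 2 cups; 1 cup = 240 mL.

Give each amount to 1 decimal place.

Scaling factor: 7/2 = 3.5.
buttermilk: (2 tbsp + 1 tsp = 7/3 tbsp) × 7/2 × 15 mL/tbsp = 122.5 mL
vegetable oil: 600 mL × 7/2 ÷ 240 mL/cup × 218 g/cup = 1907.5 g
molasses: 1.5 pint × 7/2 × 2 cup/pint × 240 mL/cup = 2520.0 mL
peanut butter: (2 tbsp + 1 tsp = 7/3 tbsp) × 7/2 ÷ 16 tbsp/cup × 258 g/cup ≈ 131.7 g
chocolate chips: 75 g × 7/2 ÷ 170 g/cup × 16 tbsp/cup ≈ 24.7 tbsp
maple syrup: 1/3 cup × 7/2 × 322 g/cup ÷ 1000 g/kg ≈ 0.4 kg

buttermilk: 122.5 mL; vegetable oil: 1907.5 g; molasses: 2520.0 mL; peanut butter: 131.7 g; chocolate chips: 24.7 tbsp; maple syrup: 0.4 kg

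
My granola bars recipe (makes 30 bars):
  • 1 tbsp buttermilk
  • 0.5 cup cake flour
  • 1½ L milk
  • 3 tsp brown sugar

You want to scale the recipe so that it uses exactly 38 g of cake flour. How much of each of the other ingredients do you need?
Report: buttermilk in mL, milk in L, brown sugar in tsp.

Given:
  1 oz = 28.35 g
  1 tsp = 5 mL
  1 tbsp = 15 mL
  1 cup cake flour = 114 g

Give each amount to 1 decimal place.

The original recipe has 57 g of cake flour, so the scaling factor is 38 ÷ 57 = 2/3.
buttermilk: 1 tbsp × 2/3 × 15 mL/tbsp = 10.0 mL
milk: 1.5 L × 2/3 = 1.0 L
brown sugar: 3 tsp × 2/3 = 2.0 tsp

buttermilk: 10.0 mL; milk: 1.0 L; brown sugar: 2.0 tsp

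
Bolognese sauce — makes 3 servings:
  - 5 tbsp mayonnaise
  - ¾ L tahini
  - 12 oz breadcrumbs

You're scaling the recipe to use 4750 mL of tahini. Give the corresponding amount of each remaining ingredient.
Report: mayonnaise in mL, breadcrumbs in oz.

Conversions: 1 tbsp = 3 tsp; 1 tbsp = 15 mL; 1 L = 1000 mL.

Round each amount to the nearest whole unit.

The original recipe has 750 mL of tahini, so the scaling factor is 4750 ÷ 750 = 19/3.
mayonnaise: 5 tbsp × 19/3 × 15 mL/tbsp = 475 mL
breadcrumbs: 12 oz × 19/3 = 76 oz

mayonnaise: 475 mL; breadcrumbs: 76 oz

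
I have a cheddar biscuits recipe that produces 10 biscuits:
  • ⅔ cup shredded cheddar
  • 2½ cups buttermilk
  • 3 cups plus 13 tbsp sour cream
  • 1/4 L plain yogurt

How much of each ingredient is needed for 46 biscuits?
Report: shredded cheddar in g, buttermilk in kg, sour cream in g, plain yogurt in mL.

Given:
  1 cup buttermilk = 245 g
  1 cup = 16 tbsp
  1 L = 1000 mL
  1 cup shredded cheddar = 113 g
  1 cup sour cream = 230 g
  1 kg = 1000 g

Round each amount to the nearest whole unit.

Scaling factor: 46/10 = 23/5 = 4.6.
shredded cheddar: 2/3 cup × 23/5 × 113 g/cup ≈ 347 g
buttermilk: 2.5 cup × 23/5 × 245 g/cup ÷ 1000 g/kg ≈ 3 kg
sour cream: (3 cup + 13 tbsp = 3.8125 cup) × 23/5 × 230 g/cup ≈ 4034 g
plain yogurt: 0.25 L × 23/5 × 1000 mL/L = 1150 mL

shredded cheddar: 347 g; buttermilk: 3 kg; sour cream: 4034 g; plain yogurt: 1150 mL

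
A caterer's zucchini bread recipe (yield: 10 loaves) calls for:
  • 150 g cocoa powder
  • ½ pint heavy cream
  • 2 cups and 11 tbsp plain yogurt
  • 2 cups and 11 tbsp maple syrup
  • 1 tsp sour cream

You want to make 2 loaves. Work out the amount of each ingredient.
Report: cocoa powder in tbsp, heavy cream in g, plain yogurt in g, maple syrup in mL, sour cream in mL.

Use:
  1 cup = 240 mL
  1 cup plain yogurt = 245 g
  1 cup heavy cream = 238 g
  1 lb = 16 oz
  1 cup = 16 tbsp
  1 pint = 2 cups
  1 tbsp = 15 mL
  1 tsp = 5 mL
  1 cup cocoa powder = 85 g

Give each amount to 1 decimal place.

cocoa powder: 5.6 tbsp; heavy cream: 47.6 g; plain yogurt: 131.7 g; maple syrup: 129.0 mL; sour cream: 1.0 mL

Scaling factor: 2/10 = 1/5 = 0.2.
cocoa powder: 150 g × 1/5 ÷ 85 g/cup × 16 tbsp/cup ≈ 5.6 tbsp
heavy cream: 0.5 pint × 1/5 × 2 cup/pint × 238 g/cup = 47.6 g
plain yogurt: (2 cup + 11 tbsp = 2.6875 cup) × 1/5 × 245 g/cup ≈ 131.7 g
maple syrup: (2 cup + 11 tbsp = 2.6875 cup) × 1/5 × 240 mL/cup = 129.0 mL
sour cream: 1 tsp × 1/5 × 5 mL/tsp = 1.0 mL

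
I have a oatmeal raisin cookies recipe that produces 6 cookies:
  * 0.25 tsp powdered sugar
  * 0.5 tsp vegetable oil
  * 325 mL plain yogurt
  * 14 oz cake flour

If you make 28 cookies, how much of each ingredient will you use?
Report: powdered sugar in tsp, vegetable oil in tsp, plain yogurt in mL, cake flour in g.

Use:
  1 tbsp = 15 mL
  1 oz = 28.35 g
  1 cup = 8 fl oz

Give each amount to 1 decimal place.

Scaling factor: 28/6 = 14/3.
powdered sugar: 0.25 tsp × 14/3 ≈ 1.2 tsp
vegetable oil: 0.5 tsp × 14/3 ≈ 2.3 tsp
plain yogurt: 325 mL × 14/3 ≈ 1516.7 mL
cake flour: 14 oz × 14/3 × 28.35 g/oz = 1852.2 g

powdered sugar: 1.2 tsp; vegetable oil: 2.3 tsp; plain yogurt: 1516.7 mL; cake flour: 1852.2 g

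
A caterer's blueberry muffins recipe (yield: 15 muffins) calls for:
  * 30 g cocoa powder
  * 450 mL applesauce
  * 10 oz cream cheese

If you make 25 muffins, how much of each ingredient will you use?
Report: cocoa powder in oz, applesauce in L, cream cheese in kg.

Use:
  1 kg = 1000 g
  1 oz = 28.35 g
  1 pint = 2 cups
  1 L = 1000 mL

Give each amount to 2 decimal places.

cocoa powder: 1.76 oz; applesauce: 0.75 L; cream cheese: 0.47 kg

Scaling factor: 25/15 = 5/3.
cocoa powder: 30 g × 5/3 ÷ 28.35 g/oz ≈ 1.76 oz
applesauce: 450 mL × 5/3 ÷ 1000 mL/L = 0.75 L
cream cheese: 10 oz × 5/3 × 28.35 g/oz ÷ 1000 g/kg ≈ 0.47 kg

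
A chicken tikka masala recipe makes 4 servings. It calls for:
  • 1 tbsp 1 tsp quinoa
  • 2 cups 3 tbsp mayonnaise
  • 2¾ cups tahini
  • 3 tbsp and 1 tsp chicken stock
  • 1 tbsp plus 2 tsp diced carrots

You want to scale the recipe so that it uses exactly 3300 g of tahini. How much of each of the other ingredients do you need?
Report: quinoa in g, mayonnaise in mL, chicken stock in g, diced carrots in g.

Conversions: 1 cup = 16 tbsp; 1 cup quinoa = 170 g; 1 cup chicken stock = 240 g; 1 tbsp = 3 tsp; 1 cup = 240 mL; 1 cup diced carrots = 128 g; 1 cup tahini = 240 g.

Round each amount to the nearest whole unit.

The original recipe has 660 g of tahini, so the scaling factor is 3300 ÷ 660 = 5.
quinoa: (1 tbsp + 1 tsp = 4/3 tbsp) × 5 ÷ 16 tbsp/cup × 170 g/cup ≈ 71 g
mayonnaise: (2 cup + 3 tbsp = 2.1875 cup) × 5 × 240 mL/cup = 2625 mL
chicken stock: (3 tbsp + 1 tsp = 10/3 tbsp) × 5 ÷ 16 tbsp/cup × 240 g/cup = 250 g
diced carrots: (1 tbsp + 2 tsp = 5/3 tbsp) × 5 ÷ 16 tbsp/cup × 128 g/cup ≈ 67 g

quinoa: 71 g; mayonnaise: 2625 mL; chicken stock: 250 g; diced carrots: 67 g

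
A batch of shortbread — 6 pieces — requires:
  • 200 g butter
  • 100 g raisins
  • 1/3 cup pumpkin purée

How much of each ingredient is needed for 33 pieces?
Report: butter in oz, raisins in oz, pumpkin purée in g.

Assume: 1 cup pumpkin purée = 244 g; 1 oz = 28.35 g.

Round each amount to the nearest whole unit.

Scaling factor: 33/6 = 11/2 = 5.5.
butter: 200 g × 11/2 ÷ 28.35 g/oz ≈ 39 oz
raisins: 100 g × 11/2 ÷ 28.35 g/oz ≈ 19 oz
pumpkin purée: 1/3 cup × 11/2 × 244 g/cup ≈ 447 g

butter: 39 oz; raisins: 19 oz; pumpkin purée: 447 g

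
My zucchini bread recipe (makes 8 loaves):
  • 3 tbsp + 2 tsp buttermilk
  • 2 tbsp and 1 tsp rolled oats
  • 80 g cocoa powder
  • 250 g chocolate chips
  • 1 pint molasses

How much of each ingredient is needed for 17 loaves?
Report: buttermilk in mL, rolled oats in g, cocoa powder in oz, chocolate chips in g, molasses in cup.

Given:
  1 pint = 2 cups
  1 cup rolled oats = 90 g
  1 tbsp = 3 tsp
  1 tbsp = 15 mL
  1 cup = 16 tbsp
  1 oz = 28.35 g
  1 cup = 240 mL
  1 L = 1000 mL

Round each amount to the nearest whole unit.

Scaling factor: 17/8 = 2.125.
buttermilk: (3 tbsp + 2 tsp = 11/3 tbsp) × 17/8 × 15 mL/tbsp ≈ 117 mL
rolled oats: (2 tbsp + 1 tsp = 7/3 tbsp) × 17/8 ÷ 16 tbsp/cup × 90 g/cup ≈ 28 g
cocoa powder: 80 g × 17/8 ÷ 28.35 g/oz ≈ 6 oz
chocolate chips: 250 g × 17/8 ≈ 531 g
molasses: 1 pint × 17/8 × 2 cup/pint ≈ 4 cup

buttermilk: 117 mL; rolled oats: 28 g; cocoa powder: 6 oz; chocolate chips: 531 g; molasses: 4 cup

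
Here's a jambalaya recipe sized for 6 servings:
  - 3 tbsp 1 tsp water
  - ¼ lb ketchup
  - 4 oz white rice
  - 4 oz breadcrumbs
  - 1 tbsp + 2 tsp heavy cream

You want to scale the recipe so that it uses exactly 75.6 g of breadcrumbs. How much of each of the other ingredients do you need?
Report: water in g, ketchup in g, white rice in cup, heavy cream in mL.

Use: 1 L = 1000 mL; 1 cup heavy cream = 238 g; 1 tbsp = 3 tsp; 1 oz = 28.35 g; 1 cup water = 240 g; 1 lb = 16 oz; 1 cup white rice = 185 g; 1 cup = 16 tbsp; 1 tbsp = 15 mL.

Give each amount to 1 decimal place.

water: 33.3 g; ketchup: 75.6 g; white rice: 0.4 cup; heavy cream: 16.7 mL

The original recipe has 113.4 g of breadcrumbs, so the scaling factor is 75.6 ÷ 113.4 = 2/3.
water: (3 tbsp + 1 tsp = 10/3 tbsp) × 2/3 ÷ 16 tbsp/cup × 240 g/cup ≈ 33.3 g
ketchup: 0.25 lb × 2/3 × 16 oz/lb × 28.35 g/oz = 75.6 g
white rice: 4 oz × 2/3 × 28.35 g/oz ÷ 185 g/cup ≈ 0.4 cup
heavy cream: (1 tbsp + 2 tsp = 5/3 tbsp) × 2/3 × 15 mL/tbsp ≈ 16.7 mL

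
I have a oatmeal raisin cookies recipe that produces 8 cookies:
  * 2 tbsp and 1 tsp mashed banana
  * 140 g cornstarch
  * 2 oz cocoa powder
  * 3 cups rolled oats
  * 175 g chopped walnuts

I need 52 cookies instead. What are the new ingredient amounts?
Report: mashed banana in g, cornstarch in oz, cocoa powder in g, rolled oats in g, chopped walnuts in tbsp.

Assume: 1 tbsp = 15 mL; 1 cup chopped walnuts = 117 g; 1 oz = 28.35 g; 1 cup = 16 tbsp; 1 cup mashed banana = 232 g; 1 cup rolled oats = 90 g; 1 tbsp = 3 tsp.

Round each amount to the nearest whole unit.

mashed banana: 220 g; cornstarch: 32 oz; cocoa powder: 369 g; rolled oats: 1755 g; chopped walnuts: 156 tbsp

Scaling factor: 52/8 = 13/2 = 6.5.
mashed banana: (2 tbsp + 1 tsp = 7/3 tbsp) × 13/2 ÷ 16 tbsp/cup × 232 g/cup ≈ 220 g
cornstarch: 140 g × 13/2 ÷ 28.35 g/oz ≈ 32 oz
cocoa powder: 2 oz × 13/2 × 28.35 g/oz ≈ 369 g
rolled oats: 3 cup × 13/2 × 90 g/cup = 1755 g
chopped walnuts: 175 g × 13/2 ÷ 117 g/cup × 16 tbsp/cup ≈ 156 tbsp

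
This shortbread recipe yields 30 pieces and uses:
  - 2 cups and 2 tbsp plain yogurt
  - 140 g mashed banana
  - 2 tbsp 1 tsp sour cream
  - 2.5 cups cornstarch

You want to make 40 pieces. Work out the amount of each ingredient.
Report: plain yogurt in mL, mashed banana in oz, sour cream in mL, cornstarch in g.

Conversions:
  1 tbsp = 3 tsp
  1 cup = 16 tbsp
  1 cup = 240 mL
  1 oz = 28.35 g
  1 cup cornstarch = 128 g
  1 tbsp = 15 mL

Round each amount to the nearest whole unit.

plain yogurt: 680 mL; mashed banana: 7 oz; sour cream: 47 mL; cornstarch: 427 g

Scaling factor: 40/30 = 4/3.
plain yogurt: (2 cup + 2 tbsp = 2.125 cup) × 4/3 × 240 mL/cup = 680 mL
mashed banana: 140 g × 4/3 ÷ 28.35 g/oz ≈ 7 oz
sour cream: (2 tbsp + 1 tsp = 7/3 tbsp) × 4/3 × 15 mL/tbsp ≈ 47 mL
cornstarch: 2.5 cup × 4/3 × 128 g/cup ≈ 427 g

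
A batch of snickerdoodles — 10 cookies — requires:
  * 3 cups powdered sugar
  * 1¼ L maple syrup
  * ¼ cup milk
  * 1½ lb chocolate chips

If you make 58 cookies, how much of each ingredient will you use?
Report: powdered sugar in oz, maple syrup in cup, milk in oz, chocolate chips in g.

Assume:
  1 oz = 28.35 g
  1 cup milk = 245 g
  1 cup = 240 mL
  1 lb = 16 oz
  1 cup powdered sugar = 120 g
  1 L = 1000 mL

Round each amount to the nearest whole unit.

powdered sugar: 74 oz; maple syrup: 30 cup; milk: 13 oz; chocolate chips: 3946 g

Scaling factor: 58/10 = 29/5 = 5.8.
powdered sugar: 3 cup × 29/5 × 120 g/cup ÷ 28.35 g/oz ≈ 74 oz
maple syrup: 1.25 L × 29/5 × 1000 mL/L ÷ 240 mL/cup ≈ 30 cup
milk: 0.25 cup × 29/5 × 245 g/cup ÷ 28.35 g/oz ≈ 13 oz
chocolate chips: 1.5 lb × 29/5 × 16 oz/lb × 28.35 g/oz ≈ 3946 g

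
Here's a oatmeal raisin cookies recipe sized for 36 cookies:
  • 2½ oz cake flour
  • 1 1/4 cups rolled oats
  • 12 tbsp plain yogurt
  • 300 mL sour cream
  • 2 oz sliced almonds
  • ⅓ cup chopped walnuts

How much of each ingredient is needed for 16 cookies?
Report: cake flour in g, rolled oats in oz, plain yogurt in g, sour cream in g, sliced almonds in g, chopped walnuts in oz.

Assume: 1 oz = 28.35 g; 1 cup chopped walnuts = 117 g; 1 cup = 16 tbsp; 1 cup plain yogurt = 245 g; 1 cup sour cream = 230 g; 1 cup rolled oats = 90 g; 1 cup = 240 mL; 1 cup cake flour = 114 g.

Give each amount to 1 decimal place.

Scaling factor: 16/36 = 4/9.
cake flour: 2.5 oz × 4/9 × 28.35 g/oz = 31.5 g
rolled oats: 1.25 cup × 4/9 × 90 g/cup ÷ 28.35 g/oz ≈ 1.8 oz
plain yogurt: 12 tbsp × 4/9 ÷ 16 tbsp/cup × 245 g/cup ≈ 81.7 g
sour cream: 300 mL × 4/9 ÷ 240 mL/cup × 230 g/cup ≈ 127.8 g
sliced almonds: 2 oz × 4/9 × 28.35 g/oz = 25.2 g
chopped walnuts: 1/3 cup × 4/9 × 117 g/cup ÷ 28.35 g/oz ≈ 0.6 oz

cake flour: 31.5 g; rolled oats: 1.8 oz; plain yogurt: 81.7 g; sour cream: 127.8 g; sliced almonds: 25.2 g; chopped walnuts: 0.6 oz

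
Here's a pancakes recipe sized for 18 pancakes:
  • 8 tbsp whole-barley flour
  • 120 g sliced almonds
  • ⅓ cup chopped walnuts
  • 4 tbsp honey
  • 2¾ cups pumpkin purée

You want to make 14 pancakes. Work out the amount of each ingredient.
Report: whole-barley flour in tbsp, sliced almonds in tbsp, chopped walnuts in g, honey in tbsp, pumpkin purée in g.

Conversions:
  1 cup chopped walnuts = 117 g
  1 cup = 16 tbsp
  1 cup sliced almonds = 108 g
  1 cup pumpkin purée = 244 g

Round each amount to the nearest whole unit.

Scaling factor: 14/18 = 7/9.
whole-barley flour: 8 tbsp × 7/9 ≈ 6 tbsp
sliced almonds: 120 g × 7/9 ÷ 108 g/cup × 16 tbsp/cup ≈ 14 tbsp
chopped walnuts: 1/3 cup × 7/9 × 117 g/cup ≈ 30 g
honey: 4 tbsp × 7/9 ≈ 3 tbsp
pumpkin purée: 2.75 cup × 7/9 × 244 g/cup ≈ 522 g

whole-barley flour: 6 tbsp; sliced almonds: 14 tbsp; chopped walnuts: 30 g; honey: 3 tbsp; pumpkin purée: 522 g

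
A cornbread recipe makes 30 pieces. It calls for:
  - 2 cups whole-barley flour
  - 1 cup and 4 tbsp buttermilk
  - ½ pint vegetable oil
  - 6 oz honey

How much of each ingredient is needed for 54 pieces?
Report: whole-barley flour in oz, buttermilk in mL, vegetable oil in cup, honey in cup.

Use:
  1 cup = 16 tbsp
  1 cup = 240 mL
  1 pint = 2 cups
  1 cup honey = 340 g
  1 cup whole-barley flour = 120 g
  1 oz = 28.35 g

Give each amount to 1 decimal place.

whole-barley flour: 15.2 oz; buttermilk: 540.0 mL; vegetable oil: 1.8 cup; honey: 0.9 cup

Scaling factor: 54/30 = 9/5 = 1.8.
whole-barley flour: 2 cup × 9/5 × 120 g/cup ÷ 28.35 g/oz ≈ 15.2 oz
buttermilk: (1 cup + 4 tbsp = 1.25 cup) × 9/5 × 240 mL/cup = 540.0 mL
vegetable oil: 0.5 pint × 9/5 × 2 cup/pint = 1.8 cup
honey: 6 oz × 9/5 × 28.35 g/oz ÷ 340 g/cup ≈ 0.9 cup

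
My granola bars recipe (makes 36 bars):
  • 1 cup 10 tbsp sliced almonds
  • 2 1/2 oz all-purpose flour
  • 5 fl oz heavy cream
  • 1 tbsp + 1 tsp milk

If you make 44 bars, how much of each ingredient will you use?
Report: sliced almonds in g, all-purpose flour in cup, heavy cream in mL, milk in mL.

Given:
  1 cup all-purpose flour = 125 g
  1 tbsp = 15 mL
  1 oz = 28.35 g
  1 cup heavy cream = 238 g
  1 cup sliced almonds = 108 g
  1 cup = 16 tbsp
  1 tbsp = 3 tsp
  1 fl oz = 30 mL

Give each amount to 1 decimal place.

Scaling factor: 44/36 = 11/9.
sliced almonds: (1 cup + 10 tbsp = 1.625 cup) × 11/9 × 108 g/cup = 214.5 g
all-purpose flour: 2.5 oz × 11/9 × 28.35 g/oz ÷ 125 g/cup ≈ 0.7 cup
heavy cream: 5 fl oz × 11/9 × 30 mL/fl oz ≈ 183.3 mL
milk: (1 tbsp + 1 tsp = 4/3 tbsp) × 11/9 × 15 mL/tbsp ≈ 24.4 mL

sliced almonds: 214.5 g; all-purpose flour: 0.7 cup; heavy cream: 183.3 mL; milk: 24.4 mL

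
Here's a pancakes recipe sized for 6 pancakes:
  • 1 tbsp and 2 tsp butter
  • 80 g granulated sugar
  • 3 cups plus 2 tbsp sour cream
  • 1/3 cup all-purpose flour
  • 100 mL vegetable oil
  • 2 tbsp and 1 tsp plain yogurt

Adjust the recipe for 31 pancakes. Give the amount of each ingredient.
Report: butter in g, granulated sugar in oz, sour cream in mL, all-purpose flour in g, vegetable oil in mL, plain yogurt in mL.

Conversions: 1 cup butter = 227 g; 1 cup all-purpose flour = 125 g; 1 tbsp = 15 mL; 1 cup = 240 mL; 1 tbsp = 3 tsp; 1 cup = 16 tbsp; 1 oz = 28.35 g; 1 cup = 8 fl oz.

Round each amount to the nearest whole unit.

Scaling factor: 31/6.
butter: (1 tbsp + 2 tsp = 5/3 tbsp) × 31/6 ÷ 16 tbsp/cup × 227 g/cup ≈ 122 g
granulated sugar: 80 g × 31/6 ÷ 28.35 g/oz ≈ 15 oz
sour cream: (3 cup + 2 tbsp = 3.125 cup) × 31/6 × 240 mL/cup = 3875 mL
all-purpose flour: 1/3 cup × 31/6 × 125 g/cup ≈ 215 g
vegetable oil: 100 mL × 31/6 ≈ 517 mL
plain yogurt: (2 tbsp + 1 tsp = 7/3 tbsp) × 31/6 × 15 mL/tbsp ≈ 181 mL

butter: 122 g; granulated sugar: 15 oz; sour cream: 3875 mL; all-purpose flour: 215 g; vegetable oil: 517 mL; plain yogurt: 181 mL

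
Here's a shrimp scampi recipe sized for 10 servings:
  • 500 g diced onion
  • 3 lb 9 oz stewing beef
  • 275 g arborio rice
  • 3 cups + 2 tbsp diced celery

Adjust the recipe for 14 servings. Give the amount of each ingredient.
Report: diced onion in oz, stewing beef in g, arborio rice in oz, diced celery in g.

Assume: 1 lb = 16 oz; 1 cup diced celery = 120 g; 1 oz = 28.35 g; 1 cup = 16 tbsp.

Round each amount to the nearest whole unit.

Scaling factor: 14/10 = 7/5 = 1.4.
diced onion: 500 g × 7/5 ÷ 28.35 g/oz ≈ 25 oz
stewing beef: (3 lb + 9 oz = 3.5625 lb) × 7/5 × 16 oz/lb × 28.35 g/oz ≈ 2262 g
arborio rice: 275 g × 7/5 ÷ 28.35 g/oz ≈ 14 oz
diced celery: (3 cup + 2 tbsp = 3.125 cup) × 7/5 × 120 g/cup = 525 g

diced onion: 25 oz; stewing beef: 2262 g; arborio rice: 14 oz; diced celery: 525 g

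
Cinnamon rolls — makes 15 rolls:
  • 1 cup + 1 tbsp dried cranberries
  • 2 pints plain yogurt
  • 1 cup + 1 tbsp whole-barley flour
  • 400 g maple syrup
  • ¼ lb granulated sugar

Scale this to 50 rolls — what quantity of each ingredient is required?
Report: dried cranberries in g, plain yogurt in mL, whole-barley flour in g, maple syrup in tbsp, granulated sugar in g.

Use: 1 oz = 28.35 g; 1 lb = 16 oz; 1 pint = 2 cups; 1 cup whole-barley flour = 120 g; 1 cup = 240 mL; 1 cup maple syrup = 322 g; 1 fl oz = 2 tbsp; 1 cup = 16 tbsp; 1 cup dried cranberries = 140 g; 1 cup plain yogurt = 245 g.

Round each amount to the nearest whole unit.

Scaling factor: 50/15 = 10/3.
dried cranberries: (1 cup + 1 tbsp = 1.0625 cup) × 10/3 × 140 g/cup ≈ 496 g
plain yogurt: 2 pint × 10/3 × 2 cup/pint × 240 mL/cup = 3200 mL
whole-barley flour: (1 cup + 1 tbsp = 1.0625 cup) × 10/3 × 120 g/cup = 425 g
maple syrup: 400 g × 10/3 ÷ 322 g/cup × 16 tbsp/cup ≈ 66 tbsp
granulated sugar: 0.25 lb × 10/3 × 16 oz/lb × 28.35 g/oz = 378 g

dried cranberries: 496 g; plain yogurt: 3200 mL; whole-barley flour: 425 g; maple syrup: 66 tbsp; granulated sugar: 378 g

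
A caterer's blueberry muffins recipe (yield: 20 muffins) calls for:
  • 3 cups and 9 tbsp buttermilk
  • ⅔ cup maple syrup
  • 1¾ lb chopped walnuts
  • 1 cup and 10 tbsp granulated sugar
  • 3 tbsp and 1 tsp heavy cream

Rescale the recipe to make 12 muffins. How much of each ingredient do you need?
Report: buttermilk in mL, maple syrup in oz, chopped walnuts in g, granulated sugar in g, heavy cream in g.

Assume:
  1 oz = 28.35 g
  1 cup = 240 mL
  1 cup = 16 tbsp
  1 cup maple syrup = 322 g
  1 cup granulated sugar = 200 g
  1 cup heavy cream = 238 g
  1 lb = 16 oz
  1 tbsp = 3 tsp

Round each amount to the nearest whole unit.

buttermilk: 513 mL; maple syrup: 5 oz; chopped walnuts: 476 g; granulated sugar: 195 g; heavy cream: 30 g

Scaling factor: 12/20 = 3/5 = 0.6.
buttermilk: (3 cup + 9 tbsp = 3.5625 cup) × 3/5 × 240 mL/cup = 513 mL
maple syrup: 2/3 cup × 3/5 × 322 g/cup ÷ 28.35 g/oz ≈ 5 oz
chopped walnuts: 1.75 lb × 3/5 × 16 oz/lb × 28.35 g/oz ≈ 476 g
granulated sugar: (1 cup + 10 tbsp = 1.625 cup) × 3/5 × 200 g/cup = 195 g
heavy cream: (3 tbsp + 1 tsp = 10/3 tbsp) × 3/5 ÷ 16 tbsp/cup × 238 g/cup ≈ 30 g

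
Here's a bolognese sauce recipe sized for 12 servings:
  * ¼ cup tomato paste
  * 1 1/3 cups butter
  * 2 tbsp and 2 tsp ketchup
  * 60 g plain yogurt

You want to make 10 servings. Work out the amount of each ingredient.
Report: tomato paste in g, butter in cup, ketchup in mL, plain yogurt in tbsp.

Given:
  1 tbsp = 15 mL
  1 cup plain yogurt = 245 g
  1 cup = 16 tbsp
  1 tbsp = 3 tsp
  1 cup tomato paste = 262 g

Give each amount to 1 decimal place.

Scaling factor: 10/12 = 5/6.
tomato paste: 0.25 cup × 5/6 × 262 g/cup ≈ 54.6 g
butter: 4/3 cup × 5/6 ≈ 1.1 cup
ketchup: (2 tbsp + 2 tsp = 8/3 tbsp) × 5/6 × 15 mL/tbsp ≈ 33.3 mL
plain yogurt: 60 g × 5/6 ÷ 245 g/cup × 16 tbsp/cup ≈ 3.3 tbsp

tomato paste: 54.6 g; butter: 1.1 cup; ketchup: 33.3 mL; plain yogurt: 3.3 tbsp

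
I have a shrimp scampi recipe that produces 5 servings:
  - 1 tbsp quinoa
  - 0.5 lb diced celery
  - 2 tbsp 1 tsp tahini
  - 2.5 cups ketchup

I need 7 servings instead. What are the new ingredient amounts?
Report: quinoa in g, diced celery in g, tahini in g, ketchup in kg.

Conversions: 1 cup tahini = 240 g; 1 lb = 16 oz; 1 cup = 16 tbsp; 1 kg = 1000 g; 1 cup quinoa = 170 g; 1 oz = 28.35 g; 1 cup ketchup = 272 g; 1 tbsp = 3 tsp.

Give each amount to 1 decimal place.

quinoa: 14.9 g; diced celery: 317.5 g; tahini: 49.0 g; ketchup: 1.0 kg

Scaling factor: 7/5 = 1.4.
quinoa: 1 tbsp × 7/5 ÷ 16 tbsp/cup × 170 g/cup ≈ 14.9 g
diced celery: 0.5 lb × 7/5 × 16 oz/lb × 28.35 g/oz ≈ 317.5 g
tahini: (2 tbsp + 1 tsp = 7/3 tbsp) × 7/5 ÷ 16 tbsp/cup × 240 g/cup = 49.0 g
ketchup: 2.5 cup × 7/5 × 272 g/cup ÷ 1000 g/kg ≈ 1.0 kg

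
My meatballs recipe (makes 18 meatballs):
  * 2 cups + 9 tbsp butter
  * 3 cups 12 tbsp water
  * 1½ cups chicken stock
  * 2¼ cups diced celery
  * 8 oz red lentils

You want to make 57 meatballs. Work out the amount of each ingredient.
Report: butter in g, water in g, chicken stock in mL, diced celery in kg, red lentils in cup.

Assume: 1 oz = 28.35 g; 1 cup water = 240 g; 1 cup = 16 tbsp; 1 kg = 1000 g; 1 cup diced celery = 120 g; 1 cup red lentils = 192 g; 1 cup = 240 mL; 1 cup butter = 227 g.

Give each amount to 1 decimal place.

Scaling factor: 57/18 = 19/6.
butter: (2 cup + 9 tbsp = 2.5625 cup) × 19/6 × 227 g/cup ≈ 1842.0 g
water: (3 cup + 12 tbsp = 3.75 cup) × 19/6 × 240 g/cup = 2850.0 g
chicken stock: 1.5 cup × 19/6 × 240 mL/cup = 1140.0 mL
diced celery: 2.25 cup × 19/6 × 120 g/cup ÷ 1000 g/kg ≈ 0.9 kg
red lentils: 8 oz × 19/6 × 28.35 g/oz ÷ 192 g/cup ≈ 3.7 cup

butter: 1842.0 g; water: 2850.0 g; chicken stock: 1140.0 mL; diced celery: 0.9 kg; red lentils: 3.7 cup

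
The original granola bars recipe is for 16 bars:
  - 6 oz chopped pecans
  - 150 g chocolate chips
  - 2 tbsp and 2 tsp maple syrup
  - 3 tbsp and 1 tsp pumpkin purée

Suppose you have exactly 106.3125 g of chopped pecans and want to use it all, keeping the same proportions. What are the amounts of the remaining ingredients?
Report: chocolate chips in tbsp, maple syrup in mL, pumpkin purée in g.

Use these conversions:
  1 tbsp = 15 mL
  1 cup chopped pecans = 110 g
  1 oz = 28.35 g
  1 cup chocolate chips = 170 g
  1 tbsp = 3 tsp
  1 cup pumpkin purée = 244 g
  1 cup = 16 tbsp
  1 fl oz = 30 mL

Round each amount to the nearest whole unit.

The original recipe has 170.1 g of chopped pecans, so the scaling factor is 106.3125 ÷ 170.1 = 5/8 = 0.625.
chocolate chips: 150 g × 5/8 ÷ 170 g/cup × 16 tbsp/cup ≈ 9 tbsp
maple syrup: (2 tbsp + 2 tsp = 8/3 tbsp) × 5/8 × 15 mL/tbsp = 25 mL
pumpkin purée: (3 tbsp + 1 tsp = 10/3 tbsp) × 5/8 ÷ 16 tbsp/cup × 244 g/cup ≈ 32 g

chocolate chips: 9 tbsp; maple syrup: 25 mL; pumpkin purée: 32 g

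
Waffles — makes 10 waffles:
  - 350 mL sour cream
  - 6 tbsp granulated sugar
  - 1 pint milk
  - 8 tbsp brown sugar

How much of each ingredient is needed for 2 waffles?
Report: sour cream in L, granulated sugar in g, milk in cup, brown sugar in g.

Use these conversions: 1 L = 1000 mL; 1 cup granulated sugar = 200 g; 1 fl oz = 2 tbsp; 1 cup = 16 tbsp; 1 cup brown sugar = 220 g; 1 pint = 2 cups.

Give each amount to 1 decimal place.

sour cream: 0.1 L; granulated sugar: 15.0 g; milk: 0.4 cup; brown sugar: 22.0 g

Scaling factor: 2/10 = 1/5 = 0.2.
sour cream: 350 mL × 1/5 ÷ 1000 mL/L ≈ 0.1 L
granulated sugar: 6 tbsp × 1/5 ÷ 16 tbsp/cup × 200 g/cup = 15.0 g
milk: 1 pint × 1/5 × 2 cup/pint = 0.4 cup
brown sugar: 8 tbsp × 1/5 ÷ 16 tbsp/cup × 220 g/cup = 22.0 g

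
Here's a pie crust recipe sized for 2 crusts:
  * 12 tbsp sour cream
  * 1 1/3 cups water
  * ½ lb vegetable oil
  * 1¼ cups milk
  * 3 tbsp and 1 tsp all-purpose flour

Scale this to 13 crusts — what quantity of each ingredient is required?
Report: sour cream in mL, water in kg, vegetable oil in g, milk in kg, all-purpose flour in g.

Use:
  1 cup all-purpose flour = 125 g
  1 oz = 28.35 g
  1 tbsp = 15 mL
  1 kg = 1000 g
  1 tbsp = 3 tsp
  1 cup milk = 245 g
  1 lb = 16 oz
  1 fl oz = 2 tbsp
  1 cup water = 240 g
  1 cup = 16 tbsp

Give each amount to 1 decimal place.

sour cream: 1170.0 mL; water: 2.1 kg; vegetable oil: 1474.2 g; milk: 2.0 kg; all-purpose flour: 169.3 g

Scaling factor: 13/2 = 6.5.
sour cream: 12 tbsp × 13/2 × 15 mL/tbsp = 1170.0 mL
water: 4/3 cup × 13/2 × 240 g/cup ÷ 1000 g/kg ≈ 2.1 kg
vegetable oil: 0.5 lb × 13/2 × 16 oz/lb × 28.35 g/oz = 1474.2 g
milk: 1.25 cup × 13/2 × 245 g/cup ÷ 1000 g/kg ≈ 2.0 kg
all-purpose flour: (3 tbsp + 1 tsp = 10/3 tbsp) × 13/2 ÷ 16 tbsp/cup × 125 g/cup ≈ 169.3 g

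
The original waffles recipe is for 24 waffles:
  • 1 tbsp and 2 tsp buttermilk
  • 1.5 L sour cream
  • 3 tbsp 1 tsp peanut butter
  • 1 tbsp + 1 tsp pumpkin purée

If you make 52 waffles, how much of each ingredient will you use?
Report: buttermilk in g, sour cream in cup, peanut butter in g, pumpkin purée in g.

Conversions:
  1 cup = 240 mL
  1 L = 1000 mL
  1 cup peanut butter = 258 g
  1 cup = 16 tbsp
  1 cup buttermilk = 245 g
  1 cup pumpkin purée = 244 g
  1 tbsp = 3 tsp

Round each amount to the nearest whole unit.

Scaling factor: 52/24 = 13/6.
buttermilk: (1 tbsp + 2 tsp = 5/3 tbsp) × 13/6 ÷ 16 tbsp/cup × 245 g/cup ≈ 55 g
sour cream: 1.5 L × 13/6 × 1000 mL/L ÷ 240 mL/cup ≈ 14 cup
peanut butter: (3 tbsp + 1 tsp = 10/3 tbsp) × 13/6 ÷ 16 tbsp/cup × 258 g/cup ≈ 116 g
pumpkin purée: (1 tbsp + 1 tsp = 4/3 tbsp) × 13/6 ÷ 16 tbsp/cup × 244 g/cup ≈ 44 g

buttermilk: 55 g; sour cream: 14 cup; peanut butter: 116 g; pumpkin purée: 44 g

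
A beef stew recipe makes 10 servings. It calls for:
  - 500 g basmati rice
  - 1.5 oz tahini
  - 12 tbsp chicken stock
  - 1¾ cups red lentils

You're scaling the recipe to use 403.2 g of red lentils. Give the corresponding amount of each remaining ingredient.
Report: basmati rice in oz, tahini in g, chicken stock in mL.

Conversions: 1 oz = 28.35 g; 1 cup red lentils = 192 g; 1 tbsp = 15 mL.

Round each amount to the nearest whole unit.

basmati rice: 21 oz; tahini: 51 g; chicken stock: 216 mL

The original recipe has 336 g of red lentils, so the scaling factor is 403.2 ÷ 336 = 6/5 = 1.2.
basmati rice: 500 g × 6/5 ÷ 28.35 g/oz ≈ 21 oz
tahini: 1.5 oz × 6/5 × 28.35 g/oz ≈ 51 g
chicken stock: 12 tbsp × 6/5 × 15 mL/tbsp = 216 mL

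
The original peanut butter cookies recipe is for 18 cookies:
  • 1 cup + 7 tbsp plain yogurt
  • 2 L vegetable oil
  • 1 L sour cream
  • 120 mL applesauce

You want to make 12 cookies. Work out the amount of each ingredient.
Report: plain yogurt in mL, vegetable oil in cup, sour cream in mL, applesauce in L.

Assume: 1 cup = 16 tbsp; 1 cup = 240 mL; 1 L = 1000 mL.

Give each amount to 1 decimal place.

plain yogurt: 230.0 mL; vegetable oil: 5.6 cup; sour cream: 666.7 mL; applesauce: 0.1 L

Scaling factor: 12/18 = 2/3.
plain yogurt: (1 cup + 7 tbsp = 1.4375 cup) × 2/3 × 240 mL/cup = 230.0 mL
vegetable oil: 2 L × 2/3 × 1000 mL/L ÷ 240 mL/cup ≈ 5.6 cup
sour cream: 1 L × 2/3 × 1000 mL/L ≈ 666.7 mL
applesauce: 120 mL × 2/3 ÷ 1000 mL/L ≈ 0.1 L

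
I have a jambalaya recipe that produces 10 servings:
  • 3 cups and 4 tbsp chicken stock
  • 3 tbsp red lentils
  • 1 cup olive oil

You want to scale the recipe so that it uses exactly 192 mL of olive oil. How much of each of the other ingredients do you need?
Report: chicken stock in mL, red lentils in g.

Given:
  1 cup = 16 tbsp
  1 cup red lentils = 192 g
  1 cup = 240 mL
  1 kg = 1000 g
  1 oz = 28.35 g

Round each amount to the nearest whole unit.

The original recipe has 240 mL of olive oil, so the scaling factor is 192 ÷ 240 = 4/5 = 0.8.
chicken stock: (3 cup + 4 tbsp = 3.25 cup) × 4/5 × 240 mL/cup = 624 mL
red lentils: 3 tbsp × 4/5 ÷ 16 tbsp/cup × 192 g/cup ≈ 29 g

chicken stock: 624 mL; red lentils: 29 g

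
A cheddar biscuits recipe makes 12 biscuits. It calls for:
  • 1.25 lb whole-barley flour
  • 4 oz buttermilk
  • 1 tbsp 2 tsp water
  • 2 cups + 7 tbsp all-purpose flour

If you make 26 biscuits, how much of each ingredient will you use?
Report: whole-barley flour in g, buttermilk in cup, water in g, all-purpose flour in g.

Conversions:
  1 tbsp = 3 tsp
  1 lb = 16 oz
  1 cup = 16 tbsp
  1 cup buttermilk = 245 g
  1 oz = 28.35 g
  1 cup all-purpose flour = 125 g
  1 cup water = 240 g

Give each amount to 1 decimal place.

whole-barley flour: 1228.5 g; buttermilk: 1.0 cup; water: 54.2 g; all-purpose flour: 660.2 g

Scaling factor: 26/12 = 13/6.
whole-barley flour: 1.25 lb × 13/6 × 16 oz/lb × 28.35 g/oz = 1228.5 g
buttermilk: 4 oz × 13/6 × 28.35 g/oz ÷ 245 g/cup ≈ 1.0 cup
water: (1 tbsp + 2 tsp = 5/3 tbsp) × 13/6 ÷ 16 tbsp/cup × 240 g/cup ≈ 54.2 g
all-purpose flour: (2 cup + 7 tbsp = 2.4375 cup) × 13/6 × 125 g/cup ≈ 660.2 g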